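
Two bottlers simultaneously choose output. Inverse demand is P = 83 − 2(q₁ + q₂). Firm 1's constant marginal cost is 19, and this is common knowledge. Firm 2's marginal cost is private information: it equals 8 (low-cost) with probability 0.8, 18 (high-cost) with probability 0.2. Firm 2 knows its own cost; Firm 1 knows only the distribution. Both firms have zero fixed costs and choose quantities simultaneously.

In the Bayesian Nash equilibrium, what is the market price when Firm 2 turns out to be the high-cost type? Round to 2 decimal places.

41.33

Firm 2 with cost c maximizes (83 − 2(q₁+q₂) − c)·q₂, giving q₂(c) = (83 − c − 2q₁)/4.
E[c₂] = 0.8·8 + 0.2·18 = 10
Firm 1's FOC against E[q₂] yields q₁ = (83 − 2·19 + E[c₂])/6 = (83 − 38 + 10)/6 = 9.16667.
q₂(high-cost) = 11.6667, so P = 83 − 2·(9.16667 + 11.6667) = 41.3333.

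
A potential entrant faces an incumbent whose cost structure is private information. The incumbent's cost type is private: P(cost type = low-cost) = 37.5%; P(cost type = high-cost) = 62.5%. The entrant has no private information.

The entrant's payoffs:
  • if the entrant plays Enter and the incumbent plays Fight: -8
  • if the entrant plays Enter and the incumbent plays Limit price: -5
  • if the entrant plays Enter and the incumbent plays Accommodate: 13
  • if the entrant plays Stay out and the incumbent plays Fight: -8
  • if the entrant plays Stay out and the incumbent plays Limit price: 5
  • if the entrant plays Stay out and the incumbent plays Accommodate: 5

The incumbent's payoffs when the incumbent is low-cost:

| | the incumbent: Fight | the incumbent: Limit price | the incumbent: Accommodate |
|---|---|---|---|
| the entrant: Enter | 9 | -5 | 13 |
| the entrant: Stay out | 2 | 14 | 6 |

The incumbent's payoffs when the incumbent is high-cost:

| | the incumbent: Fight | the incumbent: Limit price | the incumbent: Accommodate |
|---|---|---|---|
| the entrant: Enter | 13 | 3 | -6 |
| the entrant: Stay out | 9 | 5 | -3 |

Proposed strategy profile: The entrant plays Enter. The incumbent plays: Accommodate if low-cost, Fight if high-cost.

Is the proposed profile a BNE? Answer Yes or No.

A profile is a BNE iff every type of every player is best-responding given beliefs about the other side.
The entrant plays Enter: E[Enter] = 0.375·(13) + 0.625·(-8) = -0.125; E[Stay out] = -3.125. Best-responding. ✓
The incumbent (cost type low-cost), facing Enter: Fight gives 9, Limit price gives -5, Accommodate gives 13. Proposed Accommodate is best. ✓
The incumbent (cost type high-cost), facing Enter: Fight gives 13, Limit price gives 3, Accommodate gives -6. Proposed Fight is best. ✓

Yes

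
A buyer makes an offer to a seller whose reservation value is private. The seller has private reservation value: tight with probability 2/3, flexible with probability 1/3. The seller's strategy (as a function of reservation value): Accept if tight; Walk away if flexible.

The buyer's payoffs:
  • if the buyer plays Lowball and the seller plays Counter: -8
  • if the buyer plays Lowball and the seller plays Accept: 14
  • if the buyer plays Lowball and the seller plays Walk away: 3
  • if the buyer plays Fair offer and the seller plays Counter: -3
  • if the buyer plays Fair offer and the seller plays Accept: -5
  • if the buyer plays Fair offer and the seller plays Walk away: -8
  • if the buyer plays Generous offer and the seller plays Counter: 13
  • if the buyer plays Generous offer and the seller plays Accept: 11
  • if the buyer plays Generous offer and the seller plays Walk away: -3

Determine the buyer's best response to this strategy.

E[Lowball] = 2/3·(14) + 1/3·(3) = 31/3
E[Fair offer] = 2/3·(-5) + 1/3·(-8) = -6
E[Generous offer] = 2/3·(11) + 1/3·(-3) = 19/3
Best response: Lowball (31/3 is the largest).

Lowball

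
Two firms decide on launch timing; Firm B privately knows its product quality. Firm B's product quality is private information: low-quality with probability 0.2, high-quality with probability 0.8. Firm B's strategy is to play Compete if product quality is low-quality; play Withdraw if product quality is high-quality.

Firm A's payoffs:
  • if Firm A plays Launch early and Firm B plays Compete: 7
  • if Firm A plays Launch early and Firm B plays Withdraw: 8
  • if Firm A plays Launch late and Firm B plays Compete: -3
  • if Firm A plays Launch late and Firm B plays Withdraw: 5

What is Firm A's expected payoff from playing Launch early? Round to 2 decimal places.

7.80

Take the expectation over Firm B's product quality, weighting each type's action by its prior probability.
E[Launch early] = 0.2·7 + 0.8·8 = 1.4 + 6.4 = 7.8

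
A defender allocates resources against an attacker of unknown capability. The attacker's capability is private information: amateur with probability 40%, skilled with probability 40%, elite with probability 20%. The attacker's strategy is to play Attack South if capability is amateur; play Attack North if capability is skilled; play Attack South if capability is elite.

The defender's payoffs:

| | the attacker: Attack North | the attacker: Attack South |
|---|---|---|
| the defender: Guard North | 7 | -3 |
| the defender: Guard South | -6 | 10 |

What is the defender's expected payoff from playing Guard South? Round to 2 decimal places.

3.60

E[Guard South] = 0.4·10 + 0.4·(-6) + 0.2·10 = 4 + (-2.4) + 2 = 3.6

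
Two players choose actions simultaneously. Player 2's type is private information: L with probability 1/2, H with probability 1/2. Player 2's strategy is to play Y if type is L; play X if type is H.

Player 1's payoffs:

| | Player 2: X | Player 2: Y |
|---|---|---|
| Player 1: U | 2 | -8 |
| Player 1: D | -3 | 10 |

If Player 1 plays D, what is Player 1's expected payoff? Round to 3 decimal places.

E[D] = 1/2·10 + 1/2·(-3) = 5 + (-3/2) = 7/2

3.500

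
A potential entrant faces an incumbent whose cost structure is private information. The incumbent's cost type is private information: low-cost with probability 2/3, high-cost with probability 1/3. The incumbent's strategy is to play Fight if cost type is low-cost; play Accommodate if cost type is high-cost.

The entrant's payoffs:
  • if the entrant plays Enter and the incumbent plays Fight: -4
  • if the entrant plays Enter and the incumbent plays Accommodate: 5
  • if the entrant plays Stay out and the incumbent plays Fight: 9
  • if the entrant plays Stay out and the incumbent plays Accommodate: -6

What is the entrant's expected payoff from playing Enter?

-1

E[Enter] = 2/3·(-4) + 1/3·5 = (-8/3) + 5/3 = -1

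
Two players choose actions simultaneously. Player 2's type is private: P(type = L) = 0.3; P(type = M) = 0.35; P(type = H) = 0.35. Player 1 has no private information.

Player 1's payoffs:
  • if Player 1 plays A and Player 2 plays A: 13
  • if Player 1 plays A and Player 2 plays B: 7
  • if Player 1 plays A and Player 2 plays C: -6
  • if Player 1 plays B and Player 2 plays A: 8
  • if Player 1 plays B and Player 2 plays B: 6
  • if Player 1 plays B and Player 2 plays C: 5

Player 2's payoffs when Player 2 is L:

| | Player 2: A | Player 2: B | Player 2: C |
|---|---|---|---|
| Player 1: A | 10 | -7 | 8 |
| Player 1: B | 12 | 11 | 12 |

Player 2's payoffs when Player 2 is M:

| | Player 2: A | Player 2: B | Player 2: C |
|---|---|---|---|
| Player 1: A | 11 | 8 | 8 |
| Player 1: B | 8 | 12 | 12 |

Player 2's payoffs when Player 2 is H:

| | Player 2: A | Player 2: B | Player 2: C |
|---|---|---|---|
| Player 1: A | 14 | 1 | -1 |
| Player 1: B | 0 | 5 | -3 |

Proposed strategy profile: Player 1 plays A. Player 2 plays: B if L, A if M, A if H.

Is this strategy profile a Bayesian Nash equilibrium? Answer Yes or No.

No

A profile is a BNE iff every type of every player is best-responding given beliefs about the other side.
Player 1 plays A: E[A] = 0.3·(7) + 0.35·(13) + 0.35·(13) = 11.2; E[B] = 7.4. Best-responding. ✓
Player 2 (type L), facing A: A gives 10, B gives -7, C gives 8. Proposed B is not best — profitable deviation exists. ✗
Player 2 (type M), facing A: A gives 11, B gives 8, C gives 8. Proposed A is best. ✓
Player 2 (type H), facing A: A gives 14, B gives 1, C gives -1. Proposed A is best. ✓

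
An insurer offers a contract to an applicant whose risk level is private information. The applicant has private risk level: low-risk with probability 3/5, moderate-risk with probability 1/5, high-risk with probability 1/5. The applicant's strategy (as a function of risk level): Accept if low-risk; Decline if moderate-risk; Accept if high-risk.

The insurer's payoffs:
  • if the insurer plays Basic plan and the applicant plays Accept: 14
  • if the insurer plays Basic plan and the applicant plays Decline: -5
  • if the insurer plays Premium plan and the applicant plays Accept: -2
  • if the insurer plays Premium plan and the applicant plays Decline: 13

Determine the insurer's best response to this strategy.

Basic plan

Compute the insurer's expected payoff for each action, taking the expectation over the applicant's type.
E[Basic plan] = 3/5·(14) + 1/5·(-5) + 1/5·(14) = 51/5
E[Premium plan] = 3/5·(-2) + 1/5·(13) + 1/5·(-2) = 1
Best response: Basic plan (51/5 is the largest).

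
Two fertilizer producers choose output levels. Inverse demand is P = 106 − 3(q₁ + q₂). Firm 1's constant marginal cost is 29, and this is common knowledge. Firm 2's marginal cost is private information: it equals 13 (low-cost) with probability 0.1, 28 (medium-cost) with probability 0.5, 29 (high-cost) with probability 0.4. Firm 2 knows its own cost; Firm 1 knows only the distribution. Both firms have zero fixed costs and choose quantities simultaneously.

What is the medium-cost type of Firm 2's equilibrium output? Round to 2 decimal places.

8.84

Type-c best response for Firm 2: q₂(c) = (106 − c)/6 − q₁/2.
Firm 1 maximizes expected profit; its first-order condition is 106 − 6q₁ − 3E[q₂] − 29 = 0.
Substituting E[q₂] and solving: E[c₂] = 26.9, so q₁ = (106 − 2·29 + 26.9)/9 = 8.32222.
q₂(medium-cost) = (106 − 28 − 3·8.32222)/6 = 8.83889.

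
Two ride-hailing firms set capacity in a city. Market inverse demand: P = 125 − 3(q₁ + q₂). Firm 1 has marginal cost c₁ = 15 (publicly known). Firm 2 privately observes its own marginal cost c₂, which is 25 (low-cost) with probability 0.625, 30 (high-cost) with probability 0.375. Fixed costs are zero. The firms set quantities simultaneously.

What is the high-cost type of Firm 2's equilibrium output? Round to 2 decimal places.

Type-c best response for Firm 2: q₂(c) = (125 − c)/6 − q₁/2.
Firm 1 maximizes expected profit; its first-order condition is 125 − 6q₁ − 3E[q₂] − 15 = 0.
Substituting E[q₂] and solving: E[c₂] = 26.875, so q₁ = (125 − 2·15 + 26.875)/9 = 13.5417.
q₂(high-cost) = (125 − 30 − 3·13.5417)/6 = 9.0625.

9.06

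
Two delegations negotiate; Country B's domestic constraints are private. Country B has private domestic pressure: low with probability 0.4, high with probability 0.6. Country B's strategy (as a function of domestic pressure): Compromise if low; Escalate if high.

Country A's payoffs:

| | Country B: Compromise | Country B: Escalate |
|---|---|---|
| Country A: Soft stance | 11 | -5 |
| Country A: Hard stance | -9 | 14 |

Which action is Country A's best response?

E[Soft stance] = 0.4·(11) + 0.6·(-5) = 1.4
E[Hard stance] = 0.4·(-9) + 0.6·(14) = 4.8
Best response: Hard stance (4.8 is the largest).

Hard stance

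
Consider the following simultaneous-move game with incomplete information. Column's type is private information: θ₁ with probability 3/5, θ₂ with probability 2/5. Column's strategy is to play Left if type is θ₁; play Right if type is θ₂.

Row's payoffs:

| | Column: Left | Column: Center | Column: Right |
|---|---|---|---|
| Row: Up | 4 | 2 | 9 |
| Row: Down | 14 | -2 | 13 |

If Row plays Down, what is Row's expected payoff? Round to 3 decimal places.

13.600

E[Down] = 3/5·14 + 2/5·13 = 42/5 + 26/5 = 68/5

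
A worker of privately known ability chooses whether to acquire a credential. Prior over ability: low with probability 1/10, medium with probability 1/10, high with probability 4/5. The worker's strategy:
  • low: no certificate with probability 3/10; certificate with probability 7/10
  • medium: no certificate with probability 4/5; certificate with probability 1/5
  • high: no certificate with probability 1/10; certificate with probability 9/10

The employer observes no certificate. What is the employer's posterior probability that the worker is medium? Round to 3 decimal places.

Apply Bayes' rule using the sender's strategy as the likelihood.
P(no certificate) = (1/10)·(3/10) + (1/10)·(4/5) + (4/5)·(1/10) = 19/100
P(medium | no certificate) = ((1/10)·(4/5)) / (19/100) = (2/25) / (19/100) = 8/19

0.421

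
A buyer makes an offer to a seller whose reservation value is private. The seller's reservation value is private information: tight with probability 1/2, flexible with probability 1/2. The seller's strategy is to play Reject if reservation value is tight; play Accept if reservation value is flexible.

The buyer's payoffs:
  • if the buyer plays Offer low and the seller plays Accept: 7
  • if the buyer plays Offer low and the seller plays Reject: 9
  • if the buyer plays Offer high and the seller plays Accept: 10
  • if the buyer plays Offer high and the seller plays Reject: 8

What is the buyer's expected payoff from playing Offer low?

8

E[Offer low] = 1/2·9 + 1/2·7 = 9/2 + 7/2 = 8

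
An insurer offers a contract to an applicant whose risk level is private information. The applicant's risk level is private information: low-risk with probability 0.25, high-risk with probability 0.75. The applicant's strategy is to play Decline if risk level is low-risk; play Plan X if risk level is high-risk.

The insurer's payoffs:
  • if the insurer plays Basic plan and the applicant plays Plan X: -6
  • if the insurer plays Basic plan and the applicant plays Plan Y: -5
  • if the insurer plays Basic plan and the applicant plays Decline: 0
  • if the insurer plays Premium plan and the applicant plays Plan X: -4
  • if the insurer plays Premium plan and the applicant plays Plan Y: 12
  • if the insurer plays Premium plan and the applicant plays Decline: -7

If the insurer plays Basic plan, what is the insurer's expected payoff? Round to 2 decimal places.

E[Basic plan] = 0.25·0 + 0.75·(-6) = 0 + (-4.5) = -4.5

-4.50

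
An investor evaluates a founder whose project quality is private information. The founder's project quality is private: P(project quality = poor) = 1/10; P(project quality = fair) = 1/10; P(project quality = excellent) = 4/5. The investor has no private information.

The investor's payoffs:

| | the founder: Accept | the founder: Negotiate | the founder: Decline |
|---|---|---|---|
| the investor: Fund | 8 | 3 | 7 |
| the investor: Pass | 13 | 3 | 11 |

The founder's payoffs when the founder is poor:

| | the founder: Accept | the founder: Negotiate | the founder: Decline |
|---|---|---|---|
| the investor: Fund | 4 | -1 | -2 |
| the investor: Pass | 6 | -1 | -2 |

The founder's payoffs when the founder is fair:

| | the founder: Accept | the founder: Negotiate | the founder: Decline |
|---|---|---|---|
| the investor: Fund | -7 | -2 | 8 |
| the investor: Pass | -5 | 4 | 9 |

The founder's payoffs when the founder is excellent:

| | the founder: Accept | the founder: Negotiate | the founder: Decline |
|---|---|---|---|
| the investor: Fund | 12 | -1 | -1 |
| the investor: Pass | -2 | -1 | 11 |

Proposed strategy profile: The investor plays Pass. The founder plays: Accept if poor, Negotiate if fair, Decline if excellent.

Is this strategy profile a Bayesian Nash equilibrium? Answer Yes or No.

No

A profile is a BNE iff every type of every player is best-responding given beliefs about the other side.
The investor plays Pass: E[Pass] = 1/10·(13) + 1/10·(3) + 4/5·(11) = 52/5; E[Fund] = 67/10. Best-responding. ✓
The founder (project quality poor), facing Pass: Accept gives 6, Negotiate gives -1, Decline gives -2. Proposed Accept is best. ✓
The founder (project quality fair), facing Pass: Accept gives -5, Negotiate gives 4, Decline gives 9. Proposed Negotiate is not best — profitable deviation exists. ✗
The founder (project quality excellent), facing Pass: Accept gives -2, Negotiate gives -1, Decline gives 11. Proposed Decline is best. ✓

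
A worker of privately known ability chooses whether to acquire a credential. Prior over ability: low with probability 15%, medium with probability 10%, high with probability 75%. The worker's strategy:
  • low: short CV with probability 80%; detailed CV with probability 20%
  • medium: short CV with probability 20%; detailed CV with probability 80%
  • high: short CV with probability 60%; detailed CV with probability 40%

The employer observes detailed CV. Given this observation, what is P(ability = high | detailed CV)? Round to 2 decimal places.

Apply Bayes' rule using the sender's strategy as the likelihood.
P(detailed CV) = 0.15·0.2 + 0.1·0.8 + 0.75·0.4 = 0.41
P(high | detailed CV) = (0.75·0.4) / 0.41 = 0.3 / 0.41 = 0.731707

0.73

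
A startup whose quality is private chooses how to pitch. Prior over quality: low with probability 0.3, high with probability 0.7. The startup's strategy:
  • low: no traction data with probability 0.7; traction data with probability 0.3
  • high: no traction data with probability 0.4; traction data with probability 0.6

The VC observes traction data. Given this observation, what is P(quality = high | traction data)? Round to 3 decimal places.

P(traction data) = 0.3·0.3 + 0.7·0.6 = 0.51
P(high | traction data) = (0.7·0.6) / 0.51 = 0.42 / 0.51 = 0.823529

0.824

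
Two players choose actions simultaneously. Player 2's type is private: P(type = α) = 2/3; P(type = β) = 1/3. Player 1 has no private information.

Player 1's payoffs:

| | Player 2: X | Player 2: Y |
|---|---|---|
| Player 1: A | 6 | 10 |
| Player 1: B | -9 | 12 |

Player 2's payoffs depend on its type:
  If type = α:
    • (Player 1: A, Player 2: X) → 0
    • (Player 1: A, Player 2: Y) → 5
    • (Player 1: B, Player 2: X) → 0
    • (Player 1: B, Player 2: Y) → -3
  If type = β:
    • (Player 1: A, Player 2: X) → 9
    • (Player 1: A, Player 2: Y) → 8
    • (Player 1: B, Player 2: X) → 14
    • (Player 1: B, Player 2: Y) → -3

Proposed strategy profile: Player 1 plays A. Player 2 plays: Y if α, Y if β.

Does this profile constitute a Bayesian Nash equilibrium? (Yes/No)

No

Player 1 plays A: E[A] = 2/3·(10) + 1/3·(10) = 10; E[B] = 12. Not best-responding. ✗
Player 2 (type α), facing A: X gives 0, Y gives 5. Proposed Y is best. ✓
Player 2 (type β), facing A: X gives 9, Y gives 8. Proposed Y is not best — profitable deviation exists. ✗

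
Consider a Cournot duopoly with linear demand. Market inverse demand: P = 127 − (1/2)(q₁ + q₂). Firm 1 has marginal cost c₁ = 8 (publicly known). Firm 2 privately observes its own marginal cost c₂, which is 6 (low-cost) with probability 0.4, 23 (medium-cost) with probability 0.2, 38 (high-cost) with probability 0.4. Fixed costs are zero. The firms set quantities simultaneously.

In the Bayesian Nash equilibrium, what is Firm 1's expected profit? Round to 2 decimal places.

Firm 2 with cost c maximizes (127 − (1/2)(q₁+q₂) − c)·q₂, giving q₂(c) = (127 − c − (1/2)q₁).
E[c₂] = 0.4·6 + 0.2·23 + 0.4·38 = 22.2
Firm 1's FOC against E[q₂] yields q₁ = (127 − 2·8 + E[c₂])/(3/2) = (127 − 16 + 22.2)/(3/2) = 88.8.
E[P] = 127 − (1/2)·(q₁ + E[q₂]) = 52.4; Firm 1's expected profit = (E[P] − 8)·q₁ = (52.4 − 8)·88.8 = 3942.72.

3942.72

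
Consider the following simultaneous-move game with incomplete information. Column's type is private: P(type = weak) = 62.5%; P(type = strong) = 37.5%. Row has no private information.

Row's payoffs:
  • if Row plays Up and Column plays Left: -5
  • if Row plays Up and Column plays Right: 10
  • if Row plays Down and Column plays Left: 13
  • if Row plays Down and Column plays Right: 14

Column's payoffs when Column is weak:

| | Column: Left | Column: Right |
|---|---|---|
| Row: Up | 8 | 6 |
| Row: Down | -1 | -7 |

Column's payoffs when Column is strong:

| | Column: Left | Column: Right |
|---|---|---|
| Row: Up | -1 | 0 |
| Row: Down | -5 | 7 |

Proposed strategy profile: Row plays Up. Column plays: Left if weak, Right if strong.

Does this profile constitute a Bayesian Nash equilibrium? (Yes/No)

A profile is a BNE iff every type of every player is best-responding given beliefs about the other side.
Row plays Up: E[Up] = 0.625·(-5) + 0.375·(10) = 0.625; E[Down] = 13.375. Not best-responding. ✗
Column (type weak), facing Up: Left gives 8, Right gives 6. Proposed Left is best. ✓
Column (type strong), facing Up: Left gives -1, Right gives 0. Proposed Right is best. ✓

No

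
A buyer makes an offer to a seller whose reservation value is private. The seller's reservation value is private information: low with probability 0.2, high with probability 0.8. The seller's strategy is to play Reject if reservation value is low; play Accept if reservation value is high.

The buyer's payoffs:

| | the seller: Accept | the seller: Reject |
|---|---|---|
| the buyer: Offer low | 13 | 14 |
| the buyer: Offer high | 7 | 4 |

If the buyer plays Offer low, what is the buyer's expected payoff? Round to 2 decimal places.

13.20

E[Offer low] = 0.2·14 + 0.8·13 = 2.8 + 10.4 = 13.2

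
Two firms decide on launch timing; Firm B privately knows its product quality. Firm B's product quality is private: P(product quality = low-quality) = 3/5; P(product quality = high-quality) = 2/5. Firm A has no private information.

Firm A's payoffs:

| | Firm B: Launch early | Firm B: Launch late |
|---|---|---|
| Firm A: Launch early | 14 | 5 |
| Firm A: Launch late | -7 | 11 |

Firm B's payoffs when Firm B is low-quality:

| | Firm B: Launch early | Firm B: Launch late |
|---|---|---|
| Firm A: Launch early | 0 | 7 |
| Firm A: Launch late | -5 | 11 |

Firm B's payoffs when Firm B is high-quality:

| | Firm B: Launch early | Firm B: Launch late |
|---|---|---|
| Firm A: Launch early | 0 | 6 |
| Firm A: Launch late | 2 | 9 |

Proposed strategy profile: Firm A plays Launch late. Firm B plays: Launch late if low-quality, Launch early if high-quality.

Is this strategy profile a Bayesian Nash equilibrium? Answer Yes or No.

Firm A plays Launch late: E[Launch late] = 3/5·(11) + 2/5·(-7) = 19/5; E[Launch early] = 43/5. Not best-responding. ✗
Firm B (product quality low-quality), facing Launch late: Launch early gives -5, Launch late gives 11. Proposed Launch late is best. ✓
Firm B (product quality high-quality), facing Launch late: Launch early gives 2, Launch late gives 9. Proposed Launch early is not best — profitable deviation exists. ✗

No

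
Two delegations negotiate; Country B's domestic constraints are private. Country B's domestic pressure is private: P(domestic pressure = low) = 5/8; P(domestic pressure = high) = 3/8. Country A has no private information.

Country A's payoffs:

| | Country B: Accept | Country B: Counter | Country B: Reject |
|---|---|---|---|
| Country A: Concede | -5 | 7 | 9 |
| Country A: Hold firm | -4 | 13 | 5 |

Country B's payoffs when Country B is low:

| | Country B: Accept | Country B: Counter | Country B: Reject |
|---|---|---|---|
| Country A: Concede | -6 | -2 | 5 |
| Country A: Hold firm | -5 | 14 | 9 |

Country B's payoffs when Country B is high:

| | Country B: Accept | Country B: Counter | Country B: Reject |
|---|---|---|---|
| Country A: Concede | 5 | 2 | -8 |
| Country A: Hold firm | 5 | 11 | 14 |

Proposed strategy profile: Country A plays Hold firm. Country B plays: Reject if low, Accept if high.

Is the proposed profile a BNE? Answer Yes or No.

No

Country A plays Hold firm: E[Hold firm] = 5/8·(5) + 3/8·(-4) = 13/8; E[Concede] = 15/4. Not best-responding. ✗
Country B (domestic pressure low), facing Hold firm: Accept gives -5, Counter gives 14, Reject gives 9. Proposed Reject is not best — profitable deviation exists. ✗
Country B (domestic pressure high), facing Hold firm: Accept gives 5, Counter gives 11, Reject gives 14. Proposed Accept is not best — profitable deviation exists. ✗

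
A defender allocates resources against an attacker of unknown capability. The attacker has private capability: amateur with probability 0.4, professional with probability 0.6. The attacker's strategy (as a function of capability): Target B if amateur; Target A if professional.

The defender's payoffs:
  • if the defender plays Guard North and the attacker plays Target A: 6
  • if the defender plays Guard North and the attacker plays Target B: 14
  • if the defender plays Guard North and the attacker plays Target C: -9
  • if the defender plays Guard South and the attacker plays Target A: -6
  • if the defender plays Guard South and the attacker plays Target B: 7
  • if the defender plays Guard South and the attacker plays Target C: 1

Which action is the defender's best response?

Guard North

Compute the defender's expected payoff for each action, taking the expectation over the attacker's type.
E[Guard North] = 0.4·(14) + 0.6·(6) = 9.2
E[Guard South] = 0.4·(7) + 0.6·(-6) = -0.8
Best response: Guard North (9.2 is the largest).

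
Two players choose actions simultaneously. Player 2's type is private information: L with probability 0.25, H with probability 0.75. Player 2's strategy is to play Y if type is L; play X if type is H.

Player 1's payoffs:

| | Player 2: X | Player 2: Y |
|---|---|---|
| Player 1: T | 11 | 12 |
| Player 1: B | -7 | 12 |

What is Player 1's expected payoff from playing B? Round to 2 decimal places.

E[B] = 0.25·12 + 0.75·(-7) = 3 + (-5.25) = -2.25

-2.25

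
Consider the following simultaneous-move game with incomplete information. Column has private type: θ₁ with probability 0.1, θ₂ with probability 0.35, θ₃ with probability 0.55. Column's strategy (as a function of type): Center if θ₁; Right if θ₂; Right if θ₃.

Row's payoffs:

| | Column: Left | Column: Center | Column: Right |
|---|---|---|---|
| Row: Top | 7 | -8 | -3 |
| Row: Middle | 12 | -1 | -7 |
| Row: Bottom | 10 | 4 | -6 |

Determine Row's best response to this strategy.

Top

E[Top] = 0.1·(-8) + 0.35·(-3) + 0.55·(-3) = -3.5
E[Middle] = 0.1·(-1) + 0.35·(-7) + 0.55·(-7) = -6.4
E[Bottom] = 0.1·(4) + 0.35·(-6) + 0.55·(-6) = -5
Best response: Top (-3.5 is the largest).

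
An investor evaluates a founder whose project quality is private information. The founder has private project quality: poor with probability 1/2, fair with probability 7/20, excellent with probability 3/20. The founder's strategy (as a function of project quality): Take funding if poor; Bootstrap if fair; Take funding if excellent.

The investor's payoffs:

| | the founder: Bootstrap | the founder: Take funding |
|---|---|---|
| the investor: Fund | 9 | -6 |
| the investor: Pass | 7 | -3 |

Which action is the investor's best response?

Pass

E[Fund] = 1/2·(-6) + 7/20·(9) + 3/20·(-6) = -3/4
E[Pass] = 1/2·(-3) + 7/20·(7) + 3/20·(-3) = 1/2
Best response: Pass (1/2 is the largest).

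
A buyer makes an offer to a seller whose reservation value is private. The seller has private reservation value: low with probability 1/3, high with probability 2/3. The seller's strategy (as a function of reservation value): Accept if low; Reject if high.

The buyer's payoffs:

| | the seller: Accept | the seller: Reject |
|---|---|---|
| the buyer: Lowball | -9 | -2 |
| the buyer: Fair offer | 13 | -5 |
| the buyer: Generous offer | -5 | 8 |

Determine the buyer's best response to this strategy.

Generous offer

E[Lowball] = 1/3·(-9) + 2/3·(-2) = -13/3
E[Fair offer] = 1/3·(13) + 2/3·(-5) = 1
E[Generous offer] = 1/3·(-5) + 2/3·(8) = 11/3
Best response: Generous offer (11/3 is the largest).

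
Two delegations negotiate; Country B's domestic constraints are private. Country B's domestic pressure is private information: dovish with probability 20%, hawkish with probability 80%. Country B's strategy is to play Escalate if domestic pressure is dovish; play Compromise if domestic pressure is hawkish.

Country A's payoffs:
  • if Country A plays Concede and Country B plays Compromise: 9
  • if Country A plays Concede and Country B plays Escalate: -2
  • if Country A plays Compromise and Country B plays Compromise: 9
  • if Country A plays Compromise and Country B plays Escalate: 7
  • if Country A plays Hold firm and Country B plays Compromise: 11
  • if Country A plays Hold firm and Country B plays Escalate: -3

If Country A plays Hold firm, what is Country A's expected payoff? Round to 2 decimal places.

E[Hold firm] = 0.2·(-3) + 0.8·11 = (-0.6) + 8.8 = 8.2

8.20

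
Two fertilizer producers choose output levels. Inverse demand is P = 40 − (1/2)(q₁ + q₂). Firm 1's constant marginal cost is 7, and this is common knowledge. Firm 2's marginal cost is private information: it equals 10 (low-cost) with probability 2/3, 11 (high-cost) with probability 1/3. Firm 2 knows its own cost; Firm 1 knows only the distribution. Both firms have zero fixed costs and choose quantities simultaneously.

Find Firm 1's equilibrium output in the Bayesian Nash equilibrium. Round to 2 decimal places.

Each type of Firm 2 best-responds to q₁; Firm 1 best-responds to the expected q₂ over Firm 2's types.
Firm 2 with cost c maximizes (40 − (1/2)(q₁+q₂) − c)·q₂, giving q₂(c) = (40 − c − (1/2)q₁).
E[c₂] = 2/3·10 + 1/3·11 = 10.3333
Firm 1's FOC against E[q₂] yields q₁ = (40 − 2·7 + E[c₂])/(3/2) = (40 − 14 + 10.3333)/(3/2) = 24.2222.

24.22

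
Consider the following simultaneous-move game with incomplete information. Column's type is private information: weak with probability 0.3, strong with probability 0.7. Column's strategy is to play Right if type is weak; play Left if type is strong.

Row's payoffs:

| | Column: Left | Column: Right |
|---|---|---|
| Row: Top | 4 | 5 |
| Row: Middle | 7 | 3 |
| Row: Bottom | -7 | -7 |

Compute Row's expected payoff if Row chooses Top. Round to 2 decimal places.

E[Top] = 0.3·5 + 0.7·4 = 1.5 + 2.8 = 4.3

4.30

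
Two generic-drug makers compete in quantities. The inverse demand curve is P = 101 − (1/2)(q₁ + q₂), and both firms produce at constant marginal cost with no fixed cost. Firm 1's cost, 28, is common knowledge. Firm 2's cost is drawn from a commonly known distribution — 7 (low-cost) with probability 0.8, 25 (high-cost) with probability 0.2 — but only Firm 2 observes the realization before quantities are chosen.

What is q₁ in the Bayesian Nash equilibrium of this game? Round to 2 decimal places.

37.07

Type-c best response for Firm 2: q₂(c) = (101 − c) − q₁/2.
Firm 1 maximizes expected profit; its first-order condition is 101 − q₁ − (1/2)E[q₂] − 28 = 0.
Substituting E[q₂] and solving: E[c₂] = 10.6, so q₁ = (101 − 2·28 + 10.6)/(3/2) = 37.0667.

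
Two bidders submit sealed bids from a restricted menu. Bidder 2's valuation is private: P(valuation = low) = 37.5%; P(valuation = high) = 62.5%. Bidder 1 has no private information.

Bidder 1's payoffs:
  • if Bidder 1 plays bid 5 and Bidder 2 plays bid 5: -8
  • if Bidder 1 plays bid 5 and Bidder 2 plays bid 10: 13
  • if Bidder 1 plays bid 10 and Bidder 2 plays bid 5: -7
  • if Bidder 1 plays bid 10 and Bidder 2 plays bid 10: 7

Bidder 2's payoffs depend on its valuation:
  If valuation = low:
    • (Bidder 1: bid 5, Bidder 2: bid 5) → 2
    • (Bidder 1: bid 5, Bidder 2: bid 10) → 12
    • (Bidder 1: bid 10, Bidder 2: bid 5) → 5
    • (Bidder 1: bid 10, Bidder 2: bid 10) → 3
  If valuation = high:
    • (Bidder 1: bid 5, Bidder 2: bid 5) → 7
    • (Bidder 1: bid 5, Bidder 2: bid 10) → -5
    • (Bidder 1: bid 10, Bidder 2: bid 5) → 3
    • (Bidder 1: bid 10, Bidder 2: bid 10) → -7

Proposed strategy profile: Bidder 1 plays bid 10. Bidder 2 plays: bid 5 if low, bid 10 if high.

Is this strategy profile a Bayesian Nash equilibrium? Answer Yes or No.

No

Bidder 1 plays bid 10: E[bid 10] = 0.375·(-7) + 0.625·(7) = 1.75; E[bid 5] = 5.125. Not best-responding. ✗
Bidder 2 (valuation low), facing bid 10: bid 5 gives 5, bid 10 gives 3. Proposed bid 5 is best. ✓
Bidder 2 (valuation high), facing bid 10: bid 5 gives 3, bid 10 gives -7. Proposed bid 10 is not best — profitable deviation exists. ✗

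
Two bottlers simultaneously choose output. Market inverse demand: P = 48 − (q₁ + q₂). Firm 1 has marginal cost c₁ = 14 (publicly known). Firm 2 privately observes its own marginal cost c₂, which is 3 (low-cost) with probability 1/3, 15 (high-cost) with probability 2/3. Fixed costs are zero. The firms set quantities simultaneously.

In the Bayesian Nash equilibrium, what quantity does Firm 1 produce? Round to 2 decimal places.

Firm 2 with cost c maximizes (48 − (q₁+q₂) − c)·q₂, giving q₂(c) = (48 − c − q₁)/2.
E[c₂] = 1/3·3 + 2/3·15 = 11
Firm 1's FOC against E[q₂] yields q₁ = (48 − 2·14 + E[c₂])/3 = (48 − 28 + 11)/3 = 10.3333.

10.33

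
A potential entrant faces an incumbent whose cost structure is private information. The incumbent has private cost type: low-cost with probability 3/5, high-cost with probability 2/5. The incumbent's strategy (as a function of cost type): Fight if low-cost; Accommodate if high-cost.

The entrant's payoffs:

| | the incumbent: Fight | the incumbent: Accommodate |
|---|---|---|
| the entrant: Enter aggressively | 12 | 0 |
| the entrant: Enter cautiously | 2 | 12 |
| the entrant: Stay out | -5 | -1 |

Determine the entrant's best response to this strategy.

Enter aggressively

E[Enter aggressively] = 3/5·(12) + 2/5·(0) = 36/5
E[Enter cautiously] = 3/5·(2) + 2/5·(12) = 6
E[Stay out] = 3/5·(-5) + 2/5·(-1) = -17/5
Best response: Enter aggressively (36/5 is the largest).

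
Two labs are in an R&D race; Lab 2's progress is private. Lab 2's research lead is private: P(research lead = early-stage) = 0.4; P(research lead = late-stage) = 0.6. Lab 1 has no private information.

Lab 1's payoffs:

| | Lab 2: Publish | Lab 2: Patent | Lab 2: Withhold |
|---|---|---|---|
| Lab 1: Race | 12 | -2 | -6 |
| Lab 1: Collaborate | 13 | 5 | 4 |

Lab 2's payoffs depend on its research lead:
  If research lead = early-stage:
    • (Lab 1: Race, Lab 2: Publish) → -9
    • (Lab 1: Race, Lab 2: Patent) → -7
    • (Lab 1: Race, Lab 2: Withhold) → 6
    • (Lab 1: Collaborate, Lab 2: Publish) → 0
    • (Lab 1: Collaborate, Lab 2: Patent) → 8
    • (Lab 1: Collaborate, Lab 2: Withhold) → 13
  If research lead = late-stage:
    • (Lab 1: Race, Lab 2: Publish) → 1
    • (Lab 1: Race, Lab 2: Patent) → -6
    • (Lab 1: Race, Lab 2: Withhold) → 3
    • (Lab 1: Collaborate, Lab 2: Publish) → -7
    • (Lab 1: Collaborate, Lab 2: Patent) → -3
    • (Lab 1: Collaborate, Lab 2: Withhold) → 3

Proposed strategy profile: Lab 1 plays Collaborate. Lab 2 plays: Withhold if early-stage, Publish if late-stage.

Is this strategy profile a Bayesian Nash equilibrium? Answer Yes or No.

A profile is a BNE iff every type of every player is best-responding given beliefs about the other side.
Lab 1 plays Collaborate: E[Collaborate] = 0.4·(4) + 0.6·(13) = 9.4; E[Race] = 4.8. Best-responding. ✓
Lab 2 (research lead early-stage), facing Collaborate: Publish gives 0, Patent gives 8, Withhold gives 13. Proposed Withhold is best. ✓
Lab 2 (research lead late-stage), facing Collaborate: Publish gives -7, Patent gives -3, Withhold gives 3. Proposed Publish is not best — profitable deviation exists. ✗

No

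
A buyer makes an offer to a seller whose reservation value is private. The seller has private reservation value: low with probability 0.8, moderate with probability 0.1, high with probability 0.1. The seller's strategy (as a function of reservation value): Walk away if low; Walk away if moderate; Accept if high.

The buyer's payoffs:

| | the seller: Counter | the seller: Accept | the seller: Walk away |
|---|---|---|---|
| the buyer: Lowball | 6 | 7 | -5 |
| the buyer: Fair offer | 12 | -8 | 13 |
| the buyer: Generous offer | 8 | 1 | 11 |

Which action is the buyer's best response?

E[Lowball] = 0.8·(-5) + 0.1·(-5) + 0.1·(7) = -3.8
E[Fair offer] = 0.8·(13) + 0.1·(13) + 0.1·(-8) = 10.9
E[Generous offer] = 0.8·(11) + 0.1·(11) + 0.1·(1) = 10
Best response: Fair offer (10.9 is the largest).

Fair offer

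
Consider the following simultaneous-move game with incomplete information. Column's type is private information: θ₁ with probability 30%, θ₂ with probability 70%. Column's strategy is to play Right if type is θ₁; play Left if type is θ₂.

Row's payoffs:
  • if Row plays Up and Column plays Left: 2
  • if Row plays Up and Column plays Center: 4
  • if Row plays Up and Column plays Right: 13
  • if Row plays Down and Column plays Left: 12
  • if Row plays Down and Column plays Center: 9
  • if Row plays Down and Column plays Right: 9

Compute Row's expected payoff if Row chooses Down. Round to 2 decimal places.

11.10

Take the expectation over Column's type, weighting each type's action by its prior probability.
E[Down] = 0.3·9 + 0.7·12 = 2.7 + 8.4 = 11.1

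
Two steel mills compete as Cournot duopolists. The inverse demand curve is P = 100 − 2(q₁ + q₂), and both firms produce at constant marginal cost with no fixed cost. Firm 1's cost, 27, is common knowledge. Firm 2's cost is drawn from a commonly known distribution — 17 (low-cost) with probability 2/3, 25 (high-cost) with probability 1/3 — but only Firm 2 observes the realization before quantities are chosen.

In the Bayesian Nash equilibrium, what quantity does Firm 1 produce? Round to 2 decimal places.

Each type of Firm 2 best-responds to q₁; Firm 1 best-responds to the expected q₂ over Firm 2's types.
Firm 2 with cost c maximizes (100 − 2(q₁+q₂) − c)·q₂, giving q₂(c) = (100 − c − 2q₁)/4.
E[c₂] = 2/3·17 + 1/3·25 = 19.6667
Firm 1's FOC against E[q₂] yields q₁ = (100 − 2·27 + E[c₂])/6 = (100 − 54 + 19.6667)/6 = 10.9444.

10.94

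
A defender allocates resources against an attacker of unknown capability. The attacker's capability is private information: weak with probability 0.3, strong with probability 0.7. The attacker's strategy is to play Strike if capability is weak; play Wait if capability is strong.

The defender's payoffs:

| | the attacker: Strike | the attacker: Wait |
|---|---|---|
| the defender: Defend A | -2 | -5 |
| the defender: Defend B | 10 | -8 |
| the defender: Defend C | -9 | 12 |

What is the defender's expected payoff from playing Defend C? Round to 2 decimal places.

E[Defend C] = 0.3·(-9) + 0.7·12 = (-2.7) + 8.4 = 5.7

5.70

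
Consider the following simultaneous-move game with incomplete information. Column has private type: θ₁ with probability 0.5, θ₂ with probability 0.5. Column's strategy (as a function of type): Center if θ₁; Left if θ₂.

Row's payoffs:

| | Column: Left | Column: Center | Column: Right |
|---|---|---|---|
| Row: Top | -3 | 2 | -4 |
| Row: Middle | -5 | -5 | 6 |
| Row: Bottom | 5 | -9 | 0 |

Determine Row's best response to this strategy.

Compute Row's expected payoff for each action, taking the expectation over Column's type.
E[Top] = 0.5·(2) + 0.5·(-3) = -0.5
E[Middle] = 0.5·(-5) + 0.5·(-5) = -5
E[Bottom] = 0.5·(-9) + 0.5·(5) = -2
Best response: Top (-0.5 is the largest).

Top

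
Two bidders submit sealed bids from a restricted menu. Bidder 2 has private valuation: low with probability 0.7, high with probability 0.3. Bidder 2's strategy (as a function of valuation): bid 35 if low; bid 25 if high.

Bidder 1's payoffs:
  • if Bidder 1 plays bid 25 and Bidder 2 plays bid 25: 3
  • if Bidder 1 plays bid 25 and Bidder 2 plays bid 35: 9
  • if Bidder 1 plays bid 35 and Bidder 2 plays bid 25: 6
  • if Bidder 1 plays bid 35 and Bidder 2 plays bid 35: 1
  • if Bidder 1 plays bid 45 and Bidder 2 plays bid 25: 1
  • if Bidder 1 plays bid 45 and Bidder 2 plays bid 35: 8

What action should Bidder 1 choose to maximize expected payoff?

E[bid 25] = 0.7·(9) + 0.3·(3) = 7.2
E[bid 35] = 0.7·(1) + 0.3·(6) = 2.5
E[bid 45] = 0.7·(8) + 0.3·(1) = 5.9
Best response: bid 25 (7.2 is the largest).

bid 25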